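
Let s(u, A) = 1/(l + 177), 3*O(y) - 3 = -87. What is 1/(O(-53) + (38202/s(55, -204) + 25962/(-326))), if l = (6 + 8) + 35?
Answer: 163/1407267731 ≈ 1.1583e-7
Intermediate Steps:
l = 49 (l = 14 + 35 = 49)
O(y) = -28 (O(y) = 1 + (⅓)*(-87) = 1 - 29 = -28)
s(u, A) = 1/226 (s(u, A) = 1/(49 + 177) = 1/226)
1/(O(-53) + (38202/s(55, -204) + 25962/(-326))) = 1/(-28 + (38202/(1/226) + 25962/(-326))) = 1/(-28 + (38202*226 + 25962*(-1/326))) = 1/(-28 + (8633652 - 12981/163)) = 1/(-28 + 1407272295/163) = 1/(1407267731/163) = 163/1407267731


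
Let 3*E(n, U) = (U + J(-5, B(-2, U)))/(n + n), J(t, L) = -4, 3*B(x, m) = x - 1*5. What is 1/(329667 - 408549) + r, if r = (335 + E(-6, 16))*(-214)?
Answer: -5649423665/78882 ≈ -71619.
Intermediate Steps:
B(x, m) = -5/3 + x/3 (B(x, m) = (x - 1*5)/3 = (x - 5)/3 = (-5 + x)/3 = -5/3 + x/3)
E(n, U) = (-4 + U)/(6*n) (E(n, U) = ((U - 4)/(n + n))/3 = ((-4 + U)/((2*n)))/3 = ((-4 + U)*(1/(2*n)))/3 = ((-4 + U)/(2*n))/3 = (-4 + U)/(6*n))
r = -214856/3 (r = (335 + (⅙)*(-4 + 16)/(-6))*(-214) = (335 + (⅙)*(-⅙)*12)*(-214) = (335 - ⅓)*(-214) = (1004/3)*(-214) = -214856/3 ≈ -71619.)
1/(329667 - 408549) + r = 1/(329667 - 408549) - 214856/3 = 1/(-78882) - 214856/3 = -1/78882 - 214856/3 = -5649423665/78882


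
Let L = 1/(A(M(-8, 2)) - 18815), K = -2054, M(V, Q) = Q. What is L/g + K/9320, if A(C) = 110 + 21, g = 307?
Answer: -368179021/1670606505 ≈ -0.22039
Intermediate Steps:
A(C) = 131
L = -1/18684 (L = 1/(131 - 18815) = 1/(-18684) = -1/18684 ≈ -5.3522e-5)
L/g + K/9320 = -1/18684/307 - 2054/9320 = -1/18684*1/307 - 2054*1/9320 = -1/5735988 - 1027/4660 = -368179021/1670606505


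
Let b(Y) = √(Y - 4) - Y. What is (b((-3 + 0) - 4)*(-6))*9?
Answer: -378 - 54*I*√11 ≈ -378.0 - 179.1*I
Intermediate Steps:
b(Y) = √(-4 + Y) - Y
(b((-3 + 0) - 4)*(-6))*9 = ((√(-4 + ((-3 + 0) - 4)) - ((-3 + 0) - 4))*(-6))*9 = ((√(-4 + (-3 - 4)) - (-3 - 4))*(-6))*9 = ((√(-4 - 7) - 1*(-7))*(-6))*9 = ((√(-11) + 7)*(-6))*9 = ((I*√11 + 7)*(-6))*9 = ((7 + I*√11)*(-6))*9 = (-42 - 6*I*√11)*9 = -378 - 54*I*√11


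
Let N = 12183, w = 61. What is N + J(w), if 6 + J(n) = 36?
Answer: 12213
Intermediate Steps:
J(n) = 30 (J(n) = -6 + 36 = 30)
N + J(w) = 12183 + 30 = 12213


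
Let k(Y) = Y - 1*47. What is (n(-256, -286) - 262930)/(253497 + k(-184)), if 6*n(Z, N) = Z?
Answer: -30343/29223 ≈ -1.0383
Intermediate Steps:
n(Z, N) = Z/6
k(Y) = -47 + Y (k(Y) = Y - 47 = -47 + Y)
(n(-256, -286) - 262930)/(253497 + k(-184)) = ((⅙)*(-256) - 262930)/(253497 + (-47 - 184)) = (-128/3 - 262930)/(253497 - 231) = -788918/3/253266 = -788918/3*1/253266 = -30343/29223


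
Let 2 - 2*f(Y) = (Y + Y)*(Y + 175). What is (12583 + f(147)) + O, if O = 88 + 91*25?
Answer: -32387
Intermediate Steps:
f(Y) = 1 - Y*(175 + Y) (f(Y) = 1 - (Y + Y)*(Y + 175)/2 = 1 - 2*Y*(175 + Y)/2 = 1 - Y*(175 + Y))
O = 2363 (O = 88 + 2275 = 2363)
(12583 + f(147)) + O = (12583 + (1 - 1*147² - 175*147)) + 2363 = (12583 + (1 - 1*21609 - 25725)) + 2363 = (12583 + (1 - 21609 - 25725)) + 2363 = (12583 - 47333) + 2363 = -34750 + 2363 = -32387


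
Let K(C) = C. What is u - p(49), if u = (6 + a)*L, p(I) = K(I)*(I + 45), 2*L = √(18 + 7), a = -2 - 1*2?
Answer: -4601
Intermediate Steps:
a = -4 (a = -2 - 2 = -4)
L = 5/2 (L = √(18 + 7)/2 = √25/2 = (½)*5 = 5/2 ≈ 2.5000)
p(I) = I*(45 + I) (p(I) = I*(I + 45) = I*(45 + I))
u = 5 (u = (6 - 4)*(5/2) = 2*(5/2) = 5)
u - p(49) = 5 - 49*(45 + 49) = 5 - 49*94 = 5 - 1*4606 = 5 - 4606 = -4601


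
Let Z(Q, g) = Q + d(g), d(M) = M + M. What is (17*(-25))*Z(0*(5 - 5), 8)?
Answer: -6800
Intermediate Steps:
d(M) = 2*M
Z(Q, g) = Q + 2*g
(17*(-25))*Z(0*(5 - 5), 8) = (17*(-25))*(0*(5 - 5) + 2*8) = -425*(0*0 + 16) = -425*(0 + 16) = -425*16 = -6800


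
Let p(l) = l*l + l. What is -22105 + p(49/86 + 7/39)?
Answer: -248651386409/11249316 ≈ -22104.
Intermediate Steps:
p(l) = l + l² (p(l) = l² + l = l + l²)
-22105 + p(49/86 + 7/39) = -22105 + (49/86 + 7/39)*(1 + (49/86 + 7/39)) = -22105 + 2513*(1 + 2513/3354)/3354 = -22105 + (2513/3354)*(5867/3354) = -22105 + 14743771/11249316 = -248651386409/11249316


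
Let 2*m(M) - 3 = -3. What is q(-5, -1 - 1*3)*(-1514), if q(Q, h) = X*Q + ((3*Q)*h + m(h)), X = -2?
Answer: -105980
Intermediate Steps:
m(M) = 0 (m(M) = 3/2 + (1/2)*(-3) = 3/2 - 3/2 = 0)
q(Q, h) = -2*Q + 3*Q*h (q(Q, h) = -2*Q + ((3*Q)*h + 0) = -2*Q + (3*Q*h + 0) = -2*Q + 3*Q*h)
q(-5, -1 - 1*3)*(-1514) = -5*(-2 + 3*(-1 - 1*3))*(-1514) = -5*(-2 + 3*(-1 - 3))*(-1514) = -5*(-2 + 3*(-4))*(-1514) = -5*(-2 - 12)*(-1514) = -5*(-14)*(-1514) = 70*(-1514) = -105980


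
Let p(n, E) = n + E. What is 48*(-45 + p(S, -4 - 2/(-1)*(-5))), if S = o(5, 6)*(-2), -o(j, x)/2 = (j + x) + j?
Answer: 240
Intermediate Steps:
o(j, x) = -4*j - 2*x (o(j, x) = -2*((j + x) + j) = -2*(x + 2*j) = -4*j - 2*x)
S = 64 (S = (-4*5 - 2*6)*(-2) = (-20 - 12)*(-2) = -32*(-2) = 64)
p(n, E) = E + n
48*(-45 + p(S, -4 - 2/(-1)*(-5))) = 48*(-45 + ((-4 - 2/(-1)*(-5)) + 64)) = 48*(-45 + ((-4 - 2*(-1)*(-5)) + 64)) = 48*(-45 + ((-4 + 2*(-5)) + 64)) = 48*(-45 + ((-4 - 10) + 64)) = 48*(-45 + (-14 + 64)) = 48*(-45 + 50) = 48*5 = 240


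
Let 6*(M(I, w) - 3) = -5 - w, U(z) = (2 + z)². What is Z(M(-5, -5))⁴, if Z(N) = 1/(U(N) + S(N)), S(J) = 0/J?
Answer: 1/390625 ≈ 2.5600e-6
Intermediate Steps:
M(I, w) = 13/6 - w/6 (M(I, w) = 3 + (-5 - w)/6 = 3 + (-⅚ - w/6) = 13/6 - w/6)
S(J) = 0
Z(N) = (2 + N)⁻² (Z(N) = 1/((2 + N)² + 0) = 1/((2 + N)²) = (2 + N)⁻²)
Z(M(-5, -5))⁴ = ((2 + (13/6 - ⅙*(-5)))⁻²)⁴ = ((2 + (13/6 + ⅚))⁻²)⁴ = ((2 + 3)⁻²)⁴ = (5⁻²)⁴ = (1/25)⁴ = 1/390625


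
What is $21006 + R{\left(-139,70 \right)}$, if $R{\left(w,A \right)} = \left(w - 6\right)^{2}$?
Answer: $42031$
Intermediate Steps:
$R{\left(w,A \right)} = \left(-6 + w\right)^{2}$
$21006 + R{\left(-139,70 \right)} = 21006 + \left(-6 - 139\right)^{2} = 21006 + \left(-145\right)^{2} = 21006 + 21025 = 42031$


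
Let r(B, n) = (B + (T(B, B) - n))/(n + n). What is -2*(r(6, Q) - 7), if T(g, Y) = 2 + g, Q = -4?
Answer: 37/2 ≈ 18.500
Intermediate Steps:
r(B, n) = (2 - n + 2*B)/(2*n) (r(B, n) = (B + ((2 + B) - n))/(n + n) = (B + (2 + B - n))/((2*n)) = (2 - n + 2*B)*(1/(2*n)) = (2 - n + 2*B)/(2*n))
-2*(r(6, Q) - 7) = -2*((1 + 6 - ½*(-4))/(-4) - 7) = -2*(-(1 + 6 + 2)/4 - 7) = -2*(-¼*9 - 7) = -2*(-9/4 - 7) = -2*(-37/4) = 37/2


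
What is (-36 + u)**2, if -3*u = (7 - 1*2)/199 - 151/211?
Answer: 20302395849124/15867685089 ≈ 1279.5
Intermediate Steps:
u = 28994/125967 (u = -((7 - 1*2)/199 - 151/211)/3 = -((7 - 2)*(1/199) - 151*1/211)/3 = -(5*(1/199) - 151/211)/3 = -(5/199 - 151/211)/3 = -1/3*(-28994/41989) = 28994/125967 ≈ 0.23017)
(-36 + u)**2 = (-36 + 28994/125967)**2 = (-4505818/125967)**2 = 20302395849124/15867685089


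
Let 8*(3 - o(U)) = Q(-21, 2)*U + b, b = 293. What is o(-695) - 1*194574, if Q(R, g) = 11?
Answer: -193652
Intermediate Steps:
o(U) = -269/8 - 11*U/8 (o(U) = 3 - (11*U + 293)/8 = 3 - (293 + 11*U)/8 = 3 + (-293/8 - 11*U/8) = -269/8 - 11*U/8)
o(-695) - 1*194574 = (-269/8 - 11/8*(-695)) - 1*194574 = (-269/8 + 7645/8) - 194574 = 922 - 194574 = -193652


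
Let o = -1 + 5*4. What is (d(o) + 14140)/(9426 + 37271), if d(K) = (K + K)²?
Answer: 15584/46697 ≈ 0.33373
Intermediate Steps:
o = 19 (o = -1 + 20 = 19)
d(K) = 4*K² (d(K) = (2*K)² = 4*K²)
(d(o) + 14140)/(9426 + 37271) = (4*19² + 14140)/(9426 + 37271) = (4*361 + 14140)/46697 = (1444 + 14140)*(1/46697) = 15584*(1/46697) = 15584/46697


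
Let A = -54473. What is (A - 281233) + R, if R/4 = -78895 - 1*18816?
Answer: -726550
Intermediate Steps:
R = -390844 (R = 4*(-78895 - 1*18816) = 4*(-78895 - 18816) = 4*(-97711) = -390844)
(A - 281233) + R = (-54473 - 281233) - 390844 = -335706 - 390844 = -726550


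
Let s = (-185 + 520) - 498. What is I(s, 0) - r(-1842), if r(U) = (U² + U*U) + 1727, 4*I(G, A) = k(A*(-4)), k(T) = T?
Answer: -6787655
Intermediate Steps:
s = -163 (s = 335 - 498 = -163)
I(G, A) = -A (I(G, A) = (A*(-4))/4 = (-4*A)/4 = -A)
r(U) = 1727 + 2*U² (r(U) = (U² + U²) + 1727 = 2*U² + 1727 = 1727 + 2*U²)
I(s, 0) - r(-1842) = -1*0 - (1727 + 2*(-1842)²) = 0 - (1727 + 2*3392964) = 0 - (1727 + 6785928) = 0 - 1*6787655 = 0 - 6787655 = -6787655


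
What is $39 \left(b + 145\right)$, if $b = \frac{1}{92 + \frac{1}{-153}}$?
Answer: $\frac{79600092}{14075} \approx 5655.4$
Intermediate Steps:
$b = \frac{153}{14075}$ ($b = \frac{1}{92 - \frac{1}{153}} = \frac{1}{\frac{14075}{153}} = \frac{153}{14075} \approx 0.01087$)
$39 \left(b + 145\right) = 39 \left(\frac{153}{14075} + 145\right) = 39 \cdot \frac{2041028}{14075} = \frac{79600092}{14075}$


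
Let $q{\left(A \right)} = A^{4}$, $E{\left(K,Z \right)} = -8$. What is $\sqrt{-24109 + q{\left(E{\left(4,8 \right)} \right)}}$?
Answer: $i \sqrt{20013} \approx 141.47 i$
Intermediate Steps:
$\sqrt{-24109 + q{\left(E{\left(4,8 \right)} \right)}} = \sqrt{-24109 + \left(-8\right)^{4}} = \sqrt{-24109 + 4096} = \sqrt{-20013} = i \sqrt{20013}$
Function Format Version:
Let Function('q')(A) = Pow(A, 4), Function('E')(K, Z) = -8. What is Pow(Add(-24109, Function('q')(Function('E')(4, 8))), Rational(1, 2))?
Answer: Mul(I, Pow(20013, Rational(1, 2))) ≈ Mul(141.47, I)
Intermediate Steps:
Pow(Add(-24109, Function('q')(Function('E')(4, 8))), Rational(1, 2)) = Pow(Add(-24109, Pow(-8, 4)), Rational(1, 2)) = Pow(Add(-24109, 4096), Rational(1, 2)) = Pow(-20013, Rational(1, 2)) = Mul(I, Pow(20013, Rational(1, 2)))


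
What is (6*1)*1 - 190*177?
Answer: -33624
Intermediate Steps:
(6*1)*1 - 190*177 = 6*1 - 33630 = 6 - 33630 = -33624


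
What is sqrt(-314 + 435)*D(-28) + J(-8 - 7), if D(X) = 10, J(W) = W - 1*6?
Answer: 89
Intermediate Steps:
J(W) = -6 + W (J(W) = W - 6 = -6 + W)
sqrt(-314 + 435)*D(-28) + J(-8 - 7) = sqrt(-314 + 435)*10 + (-6 + (-8 - 7)) = sqrt(121)*10 + (-6 - 15) = 11*10 - 21 = 110 - 21 = 89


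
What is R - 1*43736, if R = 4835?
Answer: -38901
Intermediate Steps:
R - 1*43736 = 4835 - 1*43736 = 4835 - 43736 = -38901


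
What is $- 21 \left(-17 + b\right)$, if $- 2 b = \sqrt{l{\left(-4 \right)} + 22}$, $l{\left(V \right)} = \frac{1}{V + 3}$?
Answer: $357 + \frac{21 \sqrt{21}}{2} \approx 405.12$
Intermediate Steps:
$l{\left(V \right)} = \frac{1}{3 + V}$
$b = - \frac{\sqrt{21}}{2}$ ($b = - \frac{\sqrt{\frac{1}{3 - 4} + 22}}{2} = - \frac{\sqrt{\frac{1}{-1} + 22}}{2} = - \frac{\sqrt{-1 + 22}}{2} = - \frac{\sqrt{21}}{2} \approx -2.2913$)
$- 21 \left(-17 + b\right) = - 21 \left(-17 - \frac{\sqrt{21}}{2}\right) = 357 + \frac{21 \sqrt{21}}{2}$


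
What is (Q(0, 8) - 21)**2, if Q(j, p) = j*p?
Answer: 441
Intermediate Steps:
(Q(0, 8) - 21)**2 = (0*8 - 21)**2 = (0 - 21)**2 = (-21)**2 = 441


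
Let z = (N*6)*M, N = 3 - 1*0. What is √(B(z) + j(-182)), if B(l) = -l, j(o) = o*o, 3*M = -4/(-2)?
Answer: 2*√8278 ≈ 181.97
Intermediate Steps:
M = ⅔ (M = (-4/(-2))/3 = (-4*(-½))/3 = (⅓)*2 = ⅔ ≈ 0.66667)
N = 3 (N = 3 + 0 = 3)
j(o) = o²
z = 12 (z = (3*6)*(⅔) = 18*(⅔) = 12)
√(B(z) + j(-182)) = √(-1*12 + (-182)²) = √(-12 + 33124) = √33112 = 2*√8278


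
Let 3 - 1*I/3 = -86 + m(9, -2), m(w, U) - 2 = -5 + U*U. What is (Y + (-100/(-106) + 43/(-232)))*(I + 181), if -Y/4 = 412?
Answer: -9013246715/12296 ≈ -7.3302e+5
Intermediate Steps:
Y = -1648 (Y = -4*412 = -1648)
m(w, U) = -3 + U**2 (m(w, U) = 2 + (-5 + U*U) = 2 + (-5 + U**2) = -3 + U**2)
I = 264 (I = 9 - 3*(-86 + (-3 + (-2)**2)) = 9 - 3*(-86 + (-3 + 4)) = 9 - 3*(-86 + 1) = 9 - 3*(-85) = 9 + 255 = 264)
(Y + (-100/(-106) + 43/(-232)))*(I + 181) = (-1648 + (-100/(-106) + 43/(-232)))*(264 + 181) = (-1648 + (-100*(-1/106) + 43*(-1/232)))*445 = (-1648 + (50/53 - 43/232))*445 = (-1648 + 9321/12296)*445 = -20254487/12296*445 = -9013246715/12296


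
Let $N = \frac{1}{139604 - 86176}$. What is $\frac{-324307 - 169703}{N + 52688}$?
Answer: $- \frac{586532584}{62555877} \approx -9.3761$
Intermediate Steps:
$N = \frac{1}{53428} \approx 1.8717 \cdot 10^{-5}$
$\frac{-324307 - 169703}{N + 52688} = \frac{-324307 - 169703}{\frac{1}{53428} + 52688} = - \frac{494010}{\frac{2815014465}{53428}} = \left(-494010\right) \frac{53428}{2815014465} = - \frac{586532584}{62555877}$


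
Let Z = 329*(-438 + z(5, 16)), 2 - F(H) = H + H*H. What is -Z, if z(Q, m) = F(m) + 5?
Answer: 231287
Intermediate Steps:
F(H) = 2 - H - H² (F(H) = 2 - (H + H*H) = 2 - (H + H²) = 2 + (-H - H²) = 2 - H - H²)
z(Q, m) = 7 - m - m² (z(Q, m) = (2 - m - m²) + 5 = 7 - m - m²)
Z = -231287 (Z = 329*(-438 + (7 - 1*16 - 1*16²)) = 329*(-438 + (7 - 16 - 1*256)) = 329*(-438 + (7 - 16 - 256)) = 329*(-438 - 265) = 329*(-703) = -231287)
-Z = -1*(-231287) = 231287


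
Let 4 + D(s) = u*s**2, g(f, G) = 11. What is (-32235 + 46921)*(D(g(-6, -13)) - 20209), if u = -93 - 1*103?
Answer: -645141294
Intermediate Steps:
u = -196 (u = -93 - 103 = -196)
D(s) = -4 - 196*s**2
(-32235 + 46921)*(D(g(-6, -13)) - 20209) = (-32235 + 46921)*((-4 - 196*11**2) - 20209) = 14686*((-4 - 196*121) - 20209) = 14686*((-4 - 23716) - 20209) = 14686*(-23720 - 20209) = 14686*(-43929) = -645141294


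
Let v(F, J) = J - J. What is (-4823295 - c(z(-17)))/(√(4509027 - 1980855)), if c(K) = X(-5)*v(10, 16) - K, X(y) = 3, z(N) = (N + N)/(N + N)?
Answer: -2411647*√3/1377 ≈ -3033.5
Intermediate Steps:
z(N) = 1 (z(N) = (2*N)/((2*N)) = (2*N)*(1/(2*N)) = 1)
v(F, J) = 0
c(K) = -K (c(K) = 3*0 - K = 0 - K = -K)
(-4823295 - c(z(-17)))/(√(4509027 - 1980855)) = (-4823295 - (-1))/(√(4509027 - 1980855)) = (-4823295 - 1*(-1))/(√2528172) = (-4823295 + 1)/((918*√3)) = -2411647*√3/1377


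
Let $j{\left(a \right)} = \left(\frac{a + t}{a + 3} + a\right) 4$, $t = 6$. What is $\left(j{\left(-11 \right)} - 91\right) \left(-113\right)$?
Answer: $\frac{29945}{2} \approx 14973.0$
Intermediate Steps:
$j{\left(a \right)} = 4 a + \frac{4 \left(6 + a\right)}{3 + a}$ ($j{\left(a \right)} = \left(\frac{a + 6}{a + 3} + a\right) 4 = \left(\frac{6 + a}{3 + a} + a\right) 4 = \left(a + \frac{6 + a}{3 + a}\right) 4 = 4 a + \frac{4 \left(6 + a\right)}{3 + a}$)
$\left(j{\left(-11 \right)} - 91\right) \left(-113\right) = \left(\frac{4 \left(6 + \left(-11\right)^{2} + 4 \left(-11\right)\right)}{3 - 11} - 91\right) \left(-113\right) = \left(\frac{4 \left(6 + 121 - 44\right)}{-8} - 91\right) \left(-113\right) = \left(4 \left(- \frac{1}{8}\right) 83 - 91\right) \left(-113\right) = \left(- \frac{83}{2} - 91\right) \left(-113\right) = \left(- \frac{265}{2}\right) \left(-113\right) = \frac{29945}{2}$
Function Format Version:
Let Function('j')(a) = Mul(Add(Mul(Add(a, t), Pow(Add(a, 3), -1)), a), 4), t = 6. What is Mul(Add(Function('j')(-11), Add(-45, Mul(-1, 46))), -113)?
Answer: Rational(29945, 2) ≈ 14973.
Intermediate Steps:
Function('j')(a) = Add(Mul(4, a), Mul(4, Pow(Add(3, a), -1), Add(6, a))) (Function('j')(a) = Mul(Add(Mul(Add(a, 6), Pow(Add(a, 3), -1)), a), 4) = Mul(Add(Mul(Add(6, a), Pow(Add(3, a), -1)), a), 4) = Mul(Add(Mul(Pow(Add(3, a), -1), Add(6, a)), a), 4) = Mul(Add(a, Mul(Pow(Add(3, a), -1), Add(6, a))), 4) = Add(Mul(4, a), Mul(4, Pow(Add(3, a), -1), Add(6, a))))
Mul(Add(Function('j')(-11), Add(-45, Mul(-1, 46))), -113) = Mul(Add(Mul(4, Pow(Add(3, -11), -1), Add(6, Pow(-11, 2), Mul(4, -11))), Add(-45, Mul(-1, 46))), -113) = Mul(Add(Mul(4, Pow(-8, -1), Add(6, 121, -44)), Add(-45, -46)), -113) = Mul(Add(Mul(4, Rational(-1, 8), 83), -91), -113) = Mul(Add(Rational(-83, 2), -91), -113) = Mul(Rational(-265, 2), -113) = Rational(29945, 2)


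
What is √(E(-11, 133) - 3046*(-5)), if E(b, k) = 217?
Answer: √15447 ≈ 124.29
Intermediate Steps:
√(E(-11, 133) - 3046*(-5)) = √(217 - 3046*(-5)) = √(217 + 15230) = √15447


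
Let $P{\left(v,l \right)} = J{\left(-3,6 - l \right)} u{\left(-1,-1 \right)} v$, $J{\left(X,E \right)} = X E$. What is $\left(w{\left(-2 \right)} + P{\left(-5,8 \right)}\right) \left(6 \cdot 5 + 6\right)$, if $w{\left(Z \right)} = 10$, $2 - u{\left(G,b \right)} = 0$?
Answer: $-1800$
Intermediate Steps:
$u{\left(G,b \right)} = 2$ ($u{\left(G,b \right)} = 2 - 0 = 2 + 0 = 2$)
$J{\left(X,E \right)} = E X$
$P{\left(v,l \right)} = v \left(-36 + 6 l\right)$ ($P{\left(v,l \right)} = \left(6 - l\right) \left(-3\right) 2 v = \left(-18 + 3 l\right) 2 v = \left(-36 + 6 l\right) v = v \left(-36 + 6 l\right)$)
$\left(w{\left(-2 \right)} + P{\left(-5,8 \right)}\right) \left(6 \cdot 5 + 6\right) = \left(10 + 6 \left(-5\right) \left(-6 + 8\right)\right) \left(6 \cdot 5 + 6\right) = \left(10 + 6 \left(-5\right) 2\right) \left(30 + 6\right) = \left(10 - 60\right) 36 = \left(-50\right) 36 = -1800$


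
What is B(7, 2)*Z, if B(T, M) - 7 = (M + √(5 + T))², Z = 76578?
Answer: 1761294 + 612624*√3 ≈ 2.8224e+6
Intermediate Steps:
B(T, M) = 7 + (M + √(5 + T))²
B(7, 2)*Z = (7 + (2 + √(5 + 7))²)*76578 = (7 + (2 + √12)²)*76578 = (7 + (2 + 2*√3)²)*76578 = 536046 + 76578*(2 + 2*√3)²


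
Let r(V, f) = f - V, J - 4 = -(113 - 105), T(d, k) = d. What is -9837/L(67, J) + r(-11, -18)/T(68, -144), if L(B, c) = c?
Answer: 83611/34 ≈ 2459.1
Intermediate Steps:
J = -4 (J = 4 - (113 - 105) = 4 - 1*8 = 4 - 8 = -4)
-9837/L(67, J) + r(-11, -18)/T(68, -144) = -9837/(-4) + (-18 - 1*(-11))/68 = -9837*(-1/4) + (-18 + 11)*(1/68) = 9837/4 - 7*1/68 = 9837/4 - 7/68 = 83611/34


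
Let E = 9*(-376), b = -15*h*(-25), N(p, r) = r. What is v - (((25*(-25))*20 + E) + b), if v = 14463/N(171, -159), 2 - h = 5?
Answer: 896656/53 ≈ 16918.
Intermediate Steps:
h = -3 (h = 2 - 1*5 = 2 - 5 = -3)
b = -1125 (b = -15*(-3)*(-25) = 45*(-25) = -1125)
v = -4821/53 (v = 14463/(-159) = 14463*(-1/159) = -4821/53 ≈ -90.962)
E = -3384
v - (((25*(-25))*20 + E) + b) = -4821/53 - (((25*(-25))*20 - 3384) - 1125) = -4821/53 - ((-625*20 - 3384) - 1125) = -4821/53 - ((-12500 - 3384) - 1125) = -4821/53 - (-15884 - 1125) = -4821/53 - 1*(-17009) = -4821/53 + 17009 = 896656/53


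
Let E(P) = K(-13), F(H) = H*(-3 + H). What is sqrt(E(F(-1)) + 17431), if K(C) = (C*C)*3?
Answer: sqrt(17938) ≈ 133.93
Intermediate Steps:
K(C) = 3*C**2 (K(C) = C**2*3 = 3*C**2)
E(P) = 507 (E(P) = 3*(-13)**2 = 3*169 = 507)
sqrt(E(F(-1)) + 17431) = sqrt(507 + 17431) = sqrt(17938)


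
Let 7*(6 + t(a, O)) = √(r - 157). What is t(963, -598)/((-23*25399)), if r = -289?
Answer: 6/584177 - I*√446/4089239 ≈ 1.0271e-5 - 5.1645e-6*I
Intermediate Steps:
t(a, O) = -6 + I*√446/7 (t(a, O) = -6 + √(-289 - 157)/7 = -6 + √(-446)/7 = -6 + (I*√446)/7 = -6 + I*√446/7)
t(963, -598)/((-23*25399)) = (-6 + I*√446/7)/((-23*25399)) = (-6 + I*√446/7)/(-584177) = (-6 + I*√446/7)*(-1/584177) = 6/584177 - I*√446/4089239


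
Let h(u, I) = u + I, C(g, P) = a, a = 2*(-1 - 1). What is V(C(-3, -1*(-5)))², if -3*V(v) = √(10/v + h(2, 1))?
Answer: 1/18 ≈ 0.055556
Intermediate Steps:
a = -4 (a = 2*(-2) = -4)
C(g, P) = -4
h(u, I) = I + u
V(v) = -√(3 + 10/v)/3 (V(v) = -√(10/v + (1 + 2))/3 = -√(10/v + 3)/3 = -√(3 + 10/v)/3)
V(C(-3, -1*(-5)))² = (-√(3 + 10/(-4))/3)² = (-√(3 + 10*(-¼))/3)² = (-√(3 - 5/2)/3)² = (-√2/6)² = 1/18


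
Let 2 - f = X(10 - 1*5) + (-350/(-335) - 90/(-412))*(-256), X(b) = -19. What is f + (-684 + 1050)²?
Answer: 926806957/6901 ≈ 1.3430e+5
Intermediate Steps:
f = 2376601/6901 (f = 2 - (-19 + (-350/(-335) - 90/(-412))*(-256)) = 2 - (-19 + (-350*(-1/335) - 90*(-1/412))*(-256)) = 2 - (-19 + (70/67 + 45/206)*(-256)) = 2 - (-19 + (17435/13802)*(-256)) = 2 - (-19 - 2231680/6901) = 2 - 1*(-2362799/6901) = 2 + 2362799/6901 = 2376601/6901 ≈ 344.38)
f + (-684 + 1050)² = 2376601/6901 + (-684 + 1050)² = 2376601/6901 + 366² = 2376601/6901 + 133956 = 926806957/6901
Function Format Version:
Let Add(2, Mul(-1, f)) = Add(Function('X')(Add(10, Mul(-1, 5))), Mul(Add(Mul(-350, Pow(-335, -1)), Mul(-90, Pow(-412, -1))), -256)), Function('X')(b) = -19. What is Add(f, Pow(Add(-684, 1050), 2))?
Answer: Rational(926806957, 6901) ≈ 1.3430e+5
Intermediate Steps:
f = Rational(2376601, 6901) (f = Add(2, Mul(-1, Add(-19, Mul(Add(Mul(-350, Pow(-335, -1)), Mul(-90, Pow(-412, -1))), -256)))) = Add(2, Mul(-1, Add(-19, Mul(Add(Mul(-350, Rational(-1, 335)), Mul(-90, Rational(-1, 412))), -256)))) = Add(2, Mul(-1, Add(-19, Mul(Add(Rational(70, 67), Rational(45, 206)), -256)))) = Add(2, Mul(-1, Add(-19, Mul(Rational(17435, 13802), -256)))) = Add(2, Mul(-1, Add(-19, Rational(-2231680, 6901)))) = Add(2, Mul(-1, Rational(-2362799, 6901))) = Add(2, Rational(2362799, 6901)) = Rational(2376601, 6901) ≈ 344.38)
Add(f, Pow(Add(-684, 1050), 2)) = Add(Rational(2376601, 6901), Pow(Add(-684, 1050), 2)) = Add(Rational(2376601, 6901), Pow(366, 2)) = Add(Rational(2376601, 6901), 133956) = Rational(926806957, 6901)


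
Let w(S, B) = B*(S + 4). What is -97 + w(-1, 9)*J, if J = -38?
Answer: -1123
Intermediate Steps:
w(S, B) = B*(4 + S)
-97 + w(-1, 9)*J = -97 + (9*(4 - 1))*(-38) = -97 + (9*3)*(-38) = -97 + 27*(-38) = -97 - 1026 = -1123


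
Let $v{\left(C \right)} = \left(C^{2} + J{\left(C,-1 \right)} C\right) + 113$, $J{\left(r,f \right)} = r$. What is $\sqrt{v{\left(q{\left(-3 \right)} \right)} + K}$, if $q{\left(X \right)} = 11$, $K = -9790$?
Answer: $i \sqrt{9435} \approx 97.134 i$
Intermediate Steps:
$v{\left(C \right)} = 113 + 2 C^{2}$ ($v{\left(C \right)} = \left(C^{2} + C C\right) + 113 = \left(C^{2} + C^{2}\right) + 113 = 2 C^{2} + 113 = 113 + 2 C^{2}$)
$\sqrt{v{\left(q{\left(-3 \right)} \right)} + K} = \sqrt{\left(113 + 2 \cdot 11^{2}\right) - 9790} = \sqrt{\left(113 + 2 \cdot 121\right) - 9790} = \sqrt{\left(113 + 242\right) - 9790} = \sqrt{355 - 9790} = \sqrt{-9435} = i \sqrt{9435}$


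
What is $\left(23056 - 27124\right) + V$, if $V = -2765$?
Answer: $-6833$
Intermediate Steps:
$\left(23056 - 27124\right) + V = \left(23056 - 27124\right) - 2765 = -4068 - 2765 = -6833$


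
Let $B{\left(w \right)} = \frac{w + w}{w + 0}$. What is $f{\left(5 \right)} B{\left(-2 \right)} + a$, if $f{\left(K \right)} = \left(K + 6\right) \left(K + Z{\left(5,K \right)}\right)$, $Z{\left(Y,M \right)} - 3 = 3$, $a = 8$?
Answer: $250$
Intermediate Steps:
$Z{\left(Y,M \right)} = 6$ ($Z{\left(Y,M \right)} = 3 + 3 = 6$)
$B{\left(w \right)} = 2$ ($B{\left(w \right)} = \frac{2 w}{w} = 2$)
$f{\left(K \right)} = \left(6 + K\right)^{2}$ ($f{\left(K \right)} = \left(K + 6\right) \left(K + 6\right) = \left(6 + K\right) \left(6 + K\right) = \left(6 + K\right)^{2}$)
$f{\left(5 \right)} B{\left(-2 \right)} + a = \left(36 + 5^{2} + 12 \cdot 5\right) 2 + 8 = \left(36 + 25 + 60\right) 2 + 8 = 121 \cdot 2 + 8 = 242 + 8 = 250$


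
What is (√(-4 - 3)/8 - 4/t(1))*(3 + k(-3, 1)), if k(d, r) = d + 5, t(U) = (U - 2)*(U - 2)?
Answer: -20 + 5*I*√7/8 ≈ -20.0 + 1.6536*I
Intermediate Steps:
t(U) = (-2 + U)² (t(U) = (-2 + U)*(-2 + U) = (-2 + U)²)
k(d, r) = 5 + d
(√(-4 - 3)/8 - 4/t(1))*(3 + k(-3, 1)) = (√(-4 - 3)/8 - 4/(-2 + 1)²)*(3 + (5 - 3)) = (√(-7)*(⅛) - 4/((-1)²))*(3 + 2) = ((I*√7)*(⅛) - 4/1)*5 = (I*√7/8 - 4*1)*5 = (I*√7/8 - 4)*5 = (-4 + I*√7/8)*5 = -20 + 5*I*√7/8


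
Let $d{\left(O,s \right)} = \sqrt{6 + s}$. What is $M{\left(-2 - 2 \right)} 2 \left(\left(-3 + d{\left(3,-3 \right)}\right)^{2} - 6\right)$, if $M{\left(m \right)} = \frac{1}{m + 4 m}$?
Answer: $- \frac{3}{5} + \frac{3 \sqrt{3}}{5} \approx 0.43923$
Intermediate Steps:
$M{\left(m \right)} = \frac{1}{5 m}$
$M{\left(-2 - 2 \right)} 2 \left(\left(-3 + d{\left(3,-3 \right)}\right)^{2} - 6\right) = \frac{1}{5 \left(-2 - 2\right)} 2 \left(\left(-3 + \sqrt{6 - 3}\right)^{2} - 6\right) = \frac{1}{5 \left(-2 - 2\right)} 2 \left(\left(-3 + \sqrt{3}\right)^{2} - 6\right) = \frac{1}{5 \left(-4\right)} 2 \left(-6 + \left(-3 + \sqrt{3}\right)^{2}\right) = \frac{1}{5} \left(- \frac{1}{4}\right) 2 \left(-6 + \left(-3 + \sqrt{3}\right)^{2}\right) = \left(- \frac{1}{20}\right) 2 \left(-6 + \left(-3 + \sqrt{3}\right)^{2}\right) = - \frac{-6 + \left(-3 + \sqrt{3}\right)^{2}}{10} = \frac{3}{5} - \frac{\left(-3 + \sqrt{3}\right)^{2}}{10}$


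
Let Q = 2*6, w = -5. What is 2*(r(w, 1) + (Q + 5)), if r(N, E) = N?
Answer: 24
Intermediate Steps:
Q = 12
2*(r(w, 1) + (Q + 5)) = 2*(-5 + (12 + 5)) = 2*(-5 + 17) = 2*12 = 24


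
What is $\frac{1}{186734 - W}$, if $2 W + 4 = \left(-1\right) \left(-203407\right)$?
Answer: $\frac{2}{170065} \approx 1.176 \cdot 10^{-5}$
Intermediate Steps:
$W = \frac{203403}{2}$ ($W = -2 + \frac{\left(-1\right) \left(-203407\right)}{2} = -2 + \frac{1}{2} \cdot 203407 = -2 + \frac{203407}{2} = \frac{203403}{2} \approx 1.017 \cdot 10^{5}$)
$\frac{1}{186734 - W} = \frac{1}{186734 - \frac{203403}{2}} = \frac{1}{\frac{170065}{2}} = \frac{2}{170065}$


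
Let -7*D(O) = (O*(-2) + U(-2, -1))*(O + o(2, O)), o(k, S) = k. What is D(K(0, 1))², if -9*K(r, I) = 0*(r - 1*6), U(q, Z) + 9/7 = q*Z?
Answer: 100/2401 ≈ 0.041649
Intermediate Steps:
U(q, Z) = -9/7 + Z*q (U(q, Z) = -9/7 + q*Z = -9/7 + Z*q)
K(r, I) = 0 (K(r, I) = -0*(r - 1*6) = -0*(r - 6) = -0*(-6 + r) = -⅑*0 = 0)
D(O) = -(2 + O)*(5/7 - 2*O)/7 (D(O) = -(O*(-2) + (-9/7 - 1*(-2)))*(O + 2)/7 = -(-2*O + (-9/7 + 2))*(2 + O)/7 = -(-2*O + 5/7)*(2 + O)/7 = -(5/7 - 2*O)*(2 + O)/7 = -(2 + O)*(5/7 - 2*O)/7)
D(K(0, 1))² = (-10/49 + (2/7)*0² + (23/49)*0)² = (-10/49 + (2/7)*0 + 0)² = (-10/49 + 0 + 0)² = (-10/49)² = 100/2401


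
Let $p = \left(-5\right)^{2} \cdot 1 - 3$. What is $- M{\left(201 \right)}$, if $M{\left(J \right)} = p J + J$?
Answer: $-4623$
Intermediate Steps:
$p = 22$ ($p = 25 \cdot 1 - 3 = 25 - 3 = 22$)
$M{\left(J \right)} = 23 J$ ($M{\left(J \right)} = 22 J + J = 23 J$)
$- M{\left(201 \right)} = - 23 \cdot 201 = \left(-1\right) 4623 = -4623$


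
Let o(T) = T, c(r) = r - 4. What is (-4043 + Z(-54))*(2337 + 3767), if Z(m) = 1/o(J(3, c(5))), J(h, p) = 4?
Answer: -24676946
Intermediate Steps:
c(r) = -4 + r
Z(m) = ¼ (Z(m) = 1/4 = ¼)
(-4043 + Z(-54))*(2337 + 3767) = (-4043 + ¼)*(2337 + 3767) = -16171/4*6104 = -24676946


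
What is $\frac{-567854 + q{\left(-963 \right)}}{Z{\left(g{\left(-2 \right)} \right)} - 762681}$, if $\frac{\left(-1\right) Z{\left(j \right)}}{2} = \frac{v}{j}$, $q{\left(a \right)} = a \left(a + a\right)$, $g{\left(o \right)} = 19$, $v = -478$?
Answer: $- \frac{24450796}{14489983} \approx -1.6874$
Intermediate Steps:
$q{\left(a \right)} = 2 a^{2}$ ($q{\left(a \right)} = a 2 a = 2 a^{2}$)
$Z{\left(j \right)} = \frac{956}{j}$ ($Z{\left(j \right)} = - 2 \left(- \frac{478}{j}\right) = \frac{956}{j}$)
$\frac{-567854 + q{\left(-963 \right)}}{Z{\left(g{\left(-2 \right)} \right)} - 762681} = \frac{-567854 + 2 \left(-963\right)^{2}}{\frac{956}{19} - 762681} = \frac{-567854 + 2 \cdot 927369}{956 \cdot \frac{1}{19} - 762681} = \frac{-567854 + 1854738}{\frac{956}{19} - 762681} = \frac{1286884}{- \frac{14489983}{19}} = 1286884 \left(- \frac{19}{14489983}\right) = - \frac{24450796}{14489983}$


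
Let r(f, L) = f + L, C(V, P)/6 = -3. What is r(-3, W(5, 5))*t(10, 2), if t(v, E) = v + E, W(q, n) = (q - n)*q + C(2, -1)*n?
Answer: -1116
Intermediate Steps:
C(V, P) = -18 (C(V, P) = 6*(-3) = -18)
W(q, n) = -18*n + q*(q - n) (W(q, n) = (q - n)*q - 18*n = q*(q - n) - 18*n = -18*n + q*(q - n))
t(v, E) = E + v
r(f, L) = L + f
r(-3, W(5, 5))*t(10, 2) = ((5**2 - 18*5 - 1*5*5) - 3)*(2 + 10) = ((25 - 90 - 25) - 3)*12 = (-90 - 3)*12 = -93*12 = -1116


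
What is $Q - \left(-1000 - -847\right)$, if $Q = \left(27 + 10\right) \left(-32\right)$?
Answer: $-1031$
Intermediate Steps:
$Q = -1184$ ($Q = 37 \left(-32\right) = -1184$)
$Q - \left(-1000 - -847\right) = -1184 - \left(-1000 - -847\right) = -1184 - \left(-1000 + 847\right) = -1184 - -153 = -1184 + 153 = -1031$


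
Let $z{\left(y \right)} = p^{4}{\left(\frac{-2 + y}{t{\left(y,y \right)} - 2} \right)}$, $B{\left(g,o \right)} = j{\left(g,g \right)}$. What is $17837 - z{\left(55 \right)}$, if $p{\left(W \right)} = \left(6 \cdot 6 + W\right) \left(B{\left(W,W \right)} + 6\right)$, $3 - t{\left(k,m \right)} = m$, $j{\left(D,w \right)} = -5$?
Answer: $- \frac{12635255916289}{8503056} \approx -1.486 \cdot 10^{6}$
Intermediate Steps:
$t{\left(k,m \right)} = 3 - m$
$B{\left(g,o \right)} = -5$
$p{\left(W \right)} = 36 + W$ ($p{\left(W \right)} = \left(6 \cdot 6 + W\right) \left(-5 + 6\right) = \left(36 + W\right) 1 = 36 + W$)
$z{\left(y \right)} = \left(36 + \frac{-2 + y}{1 - y}\right)^{4}$ ($z{\left(y \right)} = \left(36 + \frac{-2 + y}{\left(3 - y\right) - 2}\right)^{4} = \left(36 + \frac{-2 + y}{1 - y}\right)^{4}$)
$17837 - z{\left(55 \right)} = 17837 - \frac{\left(34 - 1925\right)^{4}}{\left(-1 + 55\right)^{4}} = 17837 - \frac{\left(34 - 1925\right)^{4}}{8503056} = 17837 - \frac{\left(-1891\right)^{4}}{8503056} = 17837 - \frac{1}{8503056} \cdot 12786924926161 = 17837 - \frac{12786924926161}{8503056} = - \frac{12635255916289}{8503056}$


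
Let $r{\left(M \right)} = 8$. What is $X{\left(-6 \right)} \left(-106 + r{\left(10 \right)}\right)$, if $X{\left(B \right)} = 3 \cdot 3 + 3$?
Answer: $-1176$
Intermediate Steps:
$X{\left(B \right)} = 12$ ($X{\left(B \right)} = 9 + 3 = 12$)
$X{\left(-6 \right)} \left(-106 + r{\left(10 \right)}\right) = 12 \left(-106 + 8\right) = 12 \left(-98\right) = -1176$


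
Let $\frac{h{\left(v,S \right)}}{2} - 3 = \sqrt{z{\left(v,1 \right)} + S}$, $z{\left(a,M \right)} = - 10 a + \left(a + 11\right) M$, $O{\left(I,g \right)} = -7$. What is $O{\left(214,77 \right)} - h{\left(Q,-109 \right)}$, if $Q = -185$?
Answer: $-13 - 2 \sqrt{1567} \approx -92.171$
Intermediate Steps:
$z{\left(a,M \right)} = - 10 a + M \left(11 + a\right)$ ($z{\left(a,M \right)} = - 10 a + \left(11 + a\right) M = - 10 a + M \left(11 + a\right)$)
$h{\left(v,S \right)} = 6 + 2 \sqrt{11 + S - 9 v}$ ($h{\left(v,S \right)} = 6 + 2 \sqrt{\left(- 10 v + 11 \cdot 1 + 1 v\right) + S} = 6 + 2 \sqrt{\left(- 10 v + 11 + v\right) + S} = 6 + 2 \sqrt{\left(11 - 9 v\right) + S} = 6 + 2 \sqrt{11 + S - 9 v}$)
$O{\left(214,77 \right)} - h{\left(Q,-109 \right)} = -7 - \left(6 + 2 \sqrt{11 - 109 - -1665}\right) = -7 - \left(6 + 2 \sqrt{11 - 109 + 1665}\right) = -7 - \left(6 + 2 \sqrt{1567}\right) = -13 - 2 \sqrt{1567}$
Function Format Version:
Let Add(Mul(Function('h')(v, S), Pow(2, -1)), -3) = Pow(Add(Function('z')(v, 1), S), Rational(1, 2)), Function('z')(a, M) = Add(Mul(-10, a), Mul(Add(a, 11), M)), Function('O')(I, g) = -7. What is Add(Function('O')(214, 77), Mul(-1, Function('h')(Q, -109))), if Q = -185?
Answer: Add(-13, Mul(-2, Pow(1567, Rational(1, 2)))) ≈ -92.171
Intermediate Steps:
Function('z')(a, M) = Add(Mul(-10, a), Mul(M, Add(11, a))) (Function('z')(a, M) = Add(Mul(-10, a), Mul(Add(11, a), M)) = Add(Mul(-10, a), Mul(M, Add(11, a))))
Function('h')(v, S) = Add(6, Mul(2, Pow(Add(11, S, Mul(-9, v)), Rational(1, 2)))) (Function('h')(v, S) = Add(6, Mul(2, Pow(Add(Add(Mul(-10, v), Mul(11, 1), Mul(1, v)), S), Rational(1, 2)))) = Add(6, Mul(2, Pow(Add(Add(Mul(-10, v), 11, v), S), Rational(1, 2)))) = Add(6, Mul(2, Pow(Add(Add(11, Mul(-9, v)), S), Rational(1, 2)))) = Add(6, Mul(2, Pow(Add(11, S, Mul(-9, v)), Rational(1, 2)))))
Add(Function('O')(214, 77), Mul(-1, Function('h')(Q, -109))) = Add(-7, Mul(-1, Add(6, Mul(2, Pow(Add(11, -109, Mul(-9, -185)), Rational(1, 2)))))) = Add(-7, Mul(-1, Add(6, Mul(2, Pow(Add(11, -109, 1665), Rational(1, 2)))))) = Add(-7, Mul(-1, Add(6, Mul(2, Pow(1567, Rational(1, 2)))))) = Add(-7, Add(-6, Mul(-2, Pow(1567, Rational(1, 2))))) = Add(-13, Mul(-2, Pow(1567, Rational(1, 2))))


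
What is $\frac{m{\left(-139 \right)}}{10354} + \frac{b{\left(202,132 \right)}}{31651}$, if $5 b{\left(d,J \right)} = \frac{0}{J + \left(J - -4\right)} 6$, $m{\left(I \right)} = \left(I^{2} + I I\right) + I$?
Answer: $\frac{38503}{10354} \approx 3.7187$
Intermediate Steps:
$m{\left(I \right)} = I + 2 I^{2}$ ($m{\left(I \right)} = \left(I^{2} + I^{2}\right) + I = 2 I^{2} + I = I + 2 I^{2}$)
$b{\left(d,J \right)} = 0$ ($b{\left(d,J \right)} = \frac{\frac{0}{J + \left(J - -4\right)} 6}{5} = \frac{\frac{0}{J + \left(J + 4\right)} 6}{5} = \frac{\frac{0}{J + \left(4 + J\right)} 6}{5} = \frac{\frac{0}{4 + 2 J} 6}{5} = \frac{0 \cdot 6}{5} = \frac{1}{5} \cdot 0 = 0$)
$\frac{m{\left(-139 \right)}}{10354} + \frac{b{\left(202,132 \right)}}{31651} = \frac{\left(-139\right) \left(1 + 2 \left(-139\right)\right)}{10354} + \frac{0}{31651} = - 139 \left(1 - 278\right) \frac{1}{10354} + 0 \cdot \frac{1}{31651} = \left(-139\right) \left(-277\right) \frac{1}{10354} + 0 = 38503 \cdot \frac{1}{10354} + 0 = \frac{38503}{10354} + 0 = \frac{38503}{10354}$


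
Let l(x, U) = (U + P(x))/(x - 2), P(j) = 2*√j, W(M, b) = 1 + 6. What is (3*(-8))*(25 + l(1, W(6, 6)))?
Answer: -384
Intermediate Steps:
W(M, b) = 7
l(x, U) = (U + 2*√x)/(-2 + x) (l(x, U) = (U + 2*√x)/(x - 2) = (U + 2*√x)/(-2 + x))
(3*(-8))*(25 + l(1, W(6, 6))) = (3*(-8))*(25 + (7 + 2*√1)/(-2 + 1)) = -24*(25 + (7 + 2*1)/(-1)) = -24*(25 - (7 + 2)) = -24*(25 - 1*9) = -24*(25 - 9) = -24*16 = -384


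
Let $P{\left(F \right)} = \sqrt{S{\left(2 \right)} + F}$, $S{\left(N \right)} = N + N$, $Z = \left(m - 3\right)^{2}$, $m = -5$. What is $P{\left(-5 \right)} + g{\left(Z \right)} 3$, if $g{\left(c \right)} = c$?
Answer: $192 + i \approx 192.0 + 1.0 i$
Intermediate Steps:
$Z = 64$ ($Z = \left(-5 - 3\right)^{2} = \left(-8\right)^{2} = 64$)
$S{\left(N \right)} = 2 N$
$P{\left(F \right)} = \sqrt{4 + F}$ ($P{\left(F \right)} = \sqrt{2 \cdot 2 + F} = \sqrt{4 + F}$)
$P{\left(-5 \right)} + g{\left(Z \right)} 3 = \sqrt{4 - 5} + 64 \cdot 3 = \sqrt{-1} + 192 = i + 192 = 192 + i$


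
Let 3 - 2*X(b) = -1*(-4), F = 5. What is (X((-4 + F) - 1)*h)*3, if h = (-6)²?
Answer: -54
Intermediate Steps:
h = 36
X(b) = -½ (X(b) = 3/2 - (-1)*(-4)/2 = 3/2 - ½*4 = 3/2 - 2 = -½)
(X((-4 + F) - 1)*h)*3 = -½*36*3 = -18*3 = -54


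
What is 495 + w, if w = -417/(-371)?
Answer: 184062/371 ≈ 496.12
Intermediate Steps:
w = 417/371 (w = -417*(-1/371) = 417/371 ≈ 1.1240)
495 + w = 495 + 417/371 = 184062/371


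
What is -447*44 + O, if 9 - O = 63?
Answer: -19722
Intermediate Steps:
O = -54 (O = 9 - 1*63 = 9 - 63 = -54)
-447*44 + O = -447*44 - 54 = -19668 - 54 = -19722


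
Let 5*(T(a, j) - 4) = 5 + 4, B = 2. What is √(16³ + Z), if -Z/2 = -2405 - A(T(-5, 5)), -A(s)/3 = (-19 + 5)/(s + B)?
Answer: 11*√12454/13 ≈ 94.429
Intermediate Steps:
T(a, j) = 29/5 (T(a, j) = 4 + (5 + 4)/5 = 4 + (⅕)*9 = 4 + 9/5 = 29/5)
A(s) = 42/(2 + s) (A(s) = -3*(-19 + 5)/(s + 2) = -(-42)/(2 + s) = 42/(2 + s))
Z = 62670/13 (Z = -2*(-2405 - 42/(2 + 29/5)) = -2*(-2405 - 42/39/5) = -2*(-2405 - 42*5/39) = -2*(-2405 - 1*70/13) = -2*(-2405 - 70/13) = -2*(-31335/13) = 62670/13 ≈ 4820.8)
√(16³ + Z) = √(16³ + 62670/13) = √(4096 + 62670/13) = √(115918/13) = 11*√12454/13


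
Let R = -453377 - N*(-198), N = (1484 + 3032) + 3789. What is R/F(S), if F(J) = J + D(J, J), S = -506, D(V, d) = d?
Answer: -1191013/1012 ≈ -1176.9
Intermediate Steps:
N = 8305 (N = 4516 + 3789 = 8305)
F(J) = 2*J (F(J) = J + J = 2*J)
R = 1191013 (R = -453377 - 8305*(-198) = -453377 - 1*(-1644390) = -453377 + 1644390 = 1191013)
R/F(S) = 1191013/((2*(-506))) = 1191013/(-1012) = 1191013*(-1/1012) = -1191013/1012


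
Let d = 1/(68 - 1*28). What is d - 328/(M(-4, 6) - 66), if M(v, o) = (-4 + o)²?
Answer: 6591/1240 ≈ 5.3153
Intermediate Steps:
d = 1/40 (d = 1/(68 - 28) = 1/40 ≈ 0.025000)
d - 328/(M(-4, 6) - 66) = 1/40 - 328/((-4 + 6)² - 66) = 1/40 - 328/(2² - 66) = 1/40 - 328/(4 - 66) = 1/40 - 328/(-62) = 1/40 - 328*(-1/62) = 1/40 + 164/31 = 6591/1240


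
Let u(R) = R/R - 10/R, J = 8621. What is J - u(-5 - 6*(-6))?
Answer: 267230/31 ≈ 8620.3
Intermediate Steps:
u(R) = 1 - 10/R
J - u(-5 - 6*(-6)) = 8621 - (-10 + (-5 - 6*(-6)))/(-5 - 6*(-6)) = 8621 - (-10 + (-5 + 36))/(-5 + 36) = 8621 - (-10 + 31)/31 = 8621 - 21/31 = 267230/31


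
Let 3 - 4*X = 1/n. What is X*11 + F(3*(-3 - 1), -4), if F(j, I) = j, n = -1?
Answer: -1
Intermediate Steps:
X = 1 (X = ¾ - ¼/(-1) = ¾ - ¼*(-1) = ¾ + ¼ = 1)
X*11 + F(3*(-3 - 1), -4) = 1*11 + 3*(-3 - 1) = 11 + 3*(-4) = 11 - 12 = -1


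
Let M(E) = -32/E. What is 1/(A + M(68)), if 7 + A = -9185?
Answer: -17/156272 ≈ -0.00010878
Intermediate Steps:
A = -9192 (A = -7 - 9185 = -9192)
1/(A + M(68)) = 1/(-9192 - 32/68) = 1/(-9192 - 32*1/68) = 1/(-9192 - 8/17) = 1/(-156272/17) = -17/156272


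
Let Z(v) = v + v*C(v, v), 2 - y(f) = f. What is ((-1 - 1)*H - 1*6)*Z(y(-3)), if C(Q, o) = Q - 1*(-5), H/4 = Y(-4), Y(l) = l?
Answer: 1430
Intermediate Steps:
y(f) = 2 - f
H = -16 (H = 4*(-4) = -16)
C(Q, o) = 5 + Q (C(Q, o) = Q + 5 = 5 + Q)
Z(v) = v + v*(5 + v)
((-1 - 1)*H - 1*6)*Z(y(-3)) = ((-1 - 1)*(-16) - 1*6)*((2 - 1*(-3))*(6 + (2 - 1*(-3)))) = (-2*(-16) - 6)*((2 + 3)*(6 + (2 + 3))) = (32 - 6)*(5*(6 + 5)) = 26*(5*11) = 26*55 = 1430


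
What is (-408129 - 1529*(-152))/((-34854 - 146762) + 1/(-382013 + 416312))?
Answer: 6027054579/6229247183 ≈ 0.96754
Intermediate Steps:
(-408129 - 1529*(-152))/((-34854 - 146762) + 1/(-382013 + 416312)) = (-408129 + 232408)/(-181616 + 1/34299) = -175721/(-181616 + 1/34299) = -175721/(-6229247183/34299) = -175721*(-34299/6229247183) = 6027054579/6229247183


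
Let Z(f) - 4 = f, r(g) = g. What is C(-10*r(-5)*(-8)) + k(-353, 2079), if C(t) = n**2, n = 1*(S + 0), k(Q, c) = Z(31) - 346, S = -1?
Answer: -310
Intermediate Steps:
Z(f) = 4 + f
k(Q, c) = -311 (k(Q, c) = (4 + 31) - 346 = 35 - 346 = -311)
n = -1 (n = 1*(-1 + 0) = 1*(-1) = -1)
C(t) = 1 (C(t) = (-1)**2 = 1)
C(-10*r(-5)*(-8)) + k(-353, 2079) = 1 - 311 = -310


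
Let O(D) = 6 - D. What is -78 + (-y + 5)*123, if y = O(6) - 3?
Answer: 906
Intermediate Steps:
y = -3 (y = (6 - 1*6) - 3 = (6 - 6) - 3 = 0 - 3 = -3)
-78 + (-y + 5)*123 = -78 + (-1*(-3) + 5)*123 = -78 + (3 + 5)*123 = -78 + 8*123 = -78 + 984 = 906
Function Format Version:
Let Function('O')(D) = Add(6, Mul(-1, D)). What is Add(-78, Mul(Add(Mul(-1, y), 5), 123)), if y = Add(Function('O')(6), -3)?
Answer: 906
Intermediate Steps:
y = -3 (y = Add(Add(6, Mul(-1, 6)), -3) = Add(Add(6, -6), -3) = Add(0, -3) = -3)
Add(-78, Mul(Add(Mul(-1, y), 5), 123)) = Add(-78, Mul(Add(Mul(-1, -3), 5), 123)) = Add(-78, Mul(Add(3, 5), 123)) = Add(-78, Mul(8, 123)) = Add(-78, 984) = 906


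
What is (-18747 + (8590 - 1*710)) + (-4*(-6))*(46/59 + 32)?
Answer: -594737/59 ≈ -10080.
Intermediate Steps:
(-18747 + (8590 - 1*710)) + (-4*(-6))*(46/59 + 32) = (-18747 + (8590 - 710)) + 24*(46*(1/59) + 32) = (-18747 + 7880) + 24*(46/59 + 32) = -10867 + 24*(1934/59) = -10867 + 46416/59 = -594737/59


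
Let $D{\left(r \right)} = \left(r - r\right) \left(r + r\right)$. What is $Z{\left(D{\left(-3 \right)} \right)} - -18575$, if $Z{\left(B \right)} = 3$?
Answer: $18578$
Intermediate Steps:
$D{\left(r \right)} = 0$ ($D{\left(r \right)} = 0 \cdot 2 r = 0$)
$Z{\left(D{\left(-3 \right)} \right)} - -18575 = 3 - -18575 = 3 + 18575 = 18578$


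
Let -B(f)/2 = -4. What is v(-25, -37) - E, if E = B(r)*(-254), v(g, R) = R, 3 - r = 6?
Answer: 1995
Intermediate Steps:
r = -3 (r = 3 - 1*6 = 3 - 6 = -3)
B(f) = 8 (B(f) = -2*(-4) = 8)
E = -2032 (E = 8*(-254) = -2032)
v(-25, -37) - E = -37 - 1*(-2032) = -37 + 2032 = 1995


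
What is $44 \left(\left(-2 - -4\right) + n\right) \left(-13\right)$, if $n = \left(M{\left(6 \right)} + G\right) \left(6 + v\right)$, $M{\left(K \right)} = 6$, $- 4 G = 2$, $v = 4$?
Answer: $-32604$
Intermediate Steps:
$G = - \frac{1}{2}$ ($G = \left(- \frac{1}{4}\right) 2 = - \frac{1}{2} \approx -0.5$)
$n = 55$ ($n = \left(6 - \frac{1}{2}\right) \left(6 + 4\right) = \frac{11}{2} \cdot 10 = 55$)
$44 \left(\left(-2 - -4\right) + n\right) \left(-13\right) = 44 \left(\left(-2 - -4\right) + 55\right) \left(-13\right) = 44 \left(\left(-2 + 4\right) + 55\right) \left(-13\right) = 44 \left(2 + 55\right) \left(-13\right) = 44 \cdot 57 \left(-13\right) = 2508 \left(-13\right) = -32604$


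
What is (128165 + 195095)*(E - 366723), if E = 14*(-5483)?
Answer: -143360961100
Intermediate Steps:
E = -76762
(128165 + 195095)*(E - 366723) = (128165 + 195095)*(-76762 - 366723) = 323260*(-443485) = -143360961100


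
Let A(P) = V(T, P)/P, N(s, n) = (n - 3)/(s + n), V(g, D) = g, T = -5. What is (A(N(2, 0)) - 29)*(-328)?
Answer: 25256/3 ≈ 8418.7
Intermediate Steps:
N(s, n) = (-3 + n)/(n + s)
A(P) = -5/P
(A(N(2, 0)) - 29)*(-328) = (-5*(0 + 2)/(-3 + 0) - 29)*(-328) = (-5/(-3/2) - 29)*(-328) = (-5*(-2/3) - 29)*(-328) = (10/3 - 29)*(-328) = -77/3*(-328) = 25256/3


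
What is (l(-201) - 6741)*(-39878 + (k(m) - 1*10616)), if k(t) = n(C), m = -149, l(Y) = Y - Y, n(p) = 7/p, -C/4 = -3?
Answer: 1361504487/4 ≈ 3.4038e+8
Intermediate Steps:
C = 12 (C = -4*(-3) = 12)
l(Y) = 0
k(t) = 7/12
(l(-201) - 6741)*(-39878 + (k(m) - 1*10616)) = (0 - 6741)*(-39878 + (7/12 - 1*10616)) = -6741*(-39878 + (7/12 - 10616)) = -6741*(-39878 - 127385/12) = -6741*(-605921/12) = 1361504487/4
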